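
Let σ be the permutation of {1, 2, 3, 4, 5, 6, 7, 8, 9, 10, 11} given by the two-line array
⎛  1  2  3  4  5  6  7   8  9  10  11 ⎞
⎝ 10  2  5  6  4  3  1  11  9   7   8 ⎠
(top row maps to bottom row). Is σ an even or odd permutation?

even

In disjoint-cycle form the cycle lengths are 4, 3, 2, 1, 1.
A cycle is odd iff its length is even; σ has 2 even-length cycles, so sgn(σ) = (−1)^2 and σ is even.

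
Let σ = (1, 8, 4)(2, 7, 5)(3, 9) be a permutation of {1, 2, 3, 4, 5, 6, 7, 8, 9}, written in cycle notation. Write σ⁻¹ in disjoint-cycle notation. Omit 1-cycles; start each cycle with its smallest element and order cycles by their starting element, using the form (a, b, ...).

(1, 4, 8)(2, 5, 7)(3, 9)

The inverse reverses each cycle.
Reversing each cycle of σ and rotating so the smallest element leads gives (1, 4, 8)(2, 5, 7)(3, 9).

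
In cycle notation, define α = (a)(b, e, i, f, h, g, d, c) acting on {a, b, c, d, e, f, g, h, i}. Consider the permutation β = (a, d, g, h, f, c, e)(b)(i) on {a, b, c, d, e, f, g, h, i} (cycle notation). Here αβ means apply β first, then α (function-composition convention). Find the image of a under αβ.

c

β(a) = d, then α(d) = c; composing gives (αβ)(a) = c.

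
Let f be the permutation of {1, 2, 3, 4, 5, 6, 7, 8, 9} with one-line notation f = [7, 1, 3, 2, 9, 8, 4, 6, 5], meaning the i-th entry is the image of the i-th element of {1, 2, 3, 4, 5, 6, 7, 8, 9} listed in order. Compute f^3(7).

Tracing 7 → 4 → … returns to 7 after 4 steps, so 7 lies in a 4-cycle (1, 7, 4, 2).
Advancing 3 steps from 7: 7 → 4 → 2 → 1.

1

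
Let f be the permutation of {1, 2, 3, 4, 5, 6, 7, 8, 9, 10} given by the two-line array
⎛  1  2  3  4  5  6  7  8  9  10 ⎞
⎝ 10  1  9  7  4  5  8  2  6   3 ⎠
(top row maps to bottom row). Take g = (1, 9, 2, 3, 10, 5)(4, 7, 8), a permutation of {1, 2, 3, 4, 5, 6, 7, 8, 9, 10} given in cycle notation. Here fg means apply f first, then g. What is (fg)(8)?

f(8) = 2, then g(2) = 3; composing gives (fg)(8) = 3.

3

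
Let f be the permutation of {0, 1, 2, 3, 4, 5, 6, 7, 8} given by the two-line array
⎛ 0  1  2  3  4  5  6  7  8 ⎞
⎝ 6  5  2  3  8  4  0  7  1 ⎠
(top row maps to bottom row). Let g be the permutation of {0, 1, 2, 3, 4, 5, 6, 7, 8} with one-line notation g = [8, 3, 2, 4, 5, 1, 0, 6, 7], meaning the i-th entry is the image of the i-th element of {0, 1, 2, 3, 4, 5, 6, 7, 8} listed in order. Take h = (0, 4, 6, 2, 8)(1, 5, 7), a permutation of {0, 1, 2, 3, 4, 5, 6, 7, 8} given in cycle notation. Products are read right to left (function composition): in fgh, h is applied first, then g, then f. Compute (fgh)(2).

Apply the permutations in order: h(2) = 8, then g(8) = 7, then f(7) = 7. So (fgh)(2) = 7.

7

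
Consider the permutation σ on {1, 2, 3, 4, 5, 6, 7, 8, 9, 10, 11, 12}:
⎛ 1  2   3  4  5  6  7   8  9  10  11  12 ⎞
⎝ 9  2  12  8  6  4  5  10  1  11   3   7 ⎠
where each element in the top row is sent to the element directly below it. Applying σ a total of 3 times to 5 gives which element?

Tracing 5 → 6 → … returns to 5 after 9 steps, so 5 lies in a 9-cycle (3 12 7 5 6 4 8 10 11).
Advancing 3 steps from 5: 5 → 6 → 4 → 8.

8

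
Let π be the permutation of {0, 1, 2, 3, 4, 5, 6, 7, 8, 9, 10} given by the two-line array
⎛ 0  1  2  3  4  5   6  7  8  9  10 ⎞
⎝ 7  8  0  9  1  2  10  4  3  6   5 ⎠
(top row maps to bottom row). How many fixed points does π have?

0

No element satisfies π(x) = x, so there are 0 fixed points.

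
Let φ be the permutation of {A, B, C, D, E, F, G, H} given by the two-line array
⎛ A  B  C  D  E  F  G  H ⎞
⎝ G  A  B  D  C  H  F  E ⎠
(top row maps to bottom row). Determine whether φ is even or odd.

In disjoint-cycle form the cycle lengths are 7, 1.
A cycle is odd iff its length is even; φ has 0 even-length cycles, so sgn(φ) = (−1)^0 and φ is even.

even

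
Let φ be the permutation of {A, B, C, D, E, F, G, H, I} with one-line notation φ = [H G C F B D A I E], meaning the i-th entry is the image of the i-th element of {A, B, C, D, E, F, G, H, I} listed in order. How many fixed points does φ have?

1

The fixed points (elements with φ(x) = x) are {C}, so there is 1.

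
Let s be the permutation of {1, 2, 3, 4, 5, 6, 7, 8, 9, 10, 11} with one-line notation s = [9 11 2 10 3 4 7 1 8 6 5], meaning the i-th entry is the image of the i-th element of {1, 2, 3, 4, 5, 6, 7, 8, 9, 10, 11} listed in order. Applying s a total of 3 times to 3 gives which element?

Tracing 3 → 2 → … returns to 3 after 4 steps, so 3 lies in a 4-cycle (2, 11, 5, 3).
Advancing 3 steps from 3: 3 → 2 → 11 → 5.

5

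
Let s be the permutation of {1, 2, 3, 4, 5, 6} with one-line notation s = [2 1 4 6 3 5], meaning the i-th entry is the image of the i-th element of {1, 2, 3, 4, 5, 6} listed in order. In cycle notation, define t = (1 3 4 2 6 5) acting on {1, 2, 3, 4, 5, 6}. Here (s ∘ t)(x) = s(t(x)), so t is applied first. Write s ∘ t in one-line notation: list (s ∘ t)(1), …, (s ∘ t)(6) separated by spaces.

4 5 6 1 2 3

Chase each element through t then s: 1 → 3 → 4; 2 → 6 → 5; 3 → 4 → 6; 4 → 2 → 1; 5 → 1 → 2; 6 → 5 → 3.
Collecting the images, s ∘ t = [4 5 6 1 2 3].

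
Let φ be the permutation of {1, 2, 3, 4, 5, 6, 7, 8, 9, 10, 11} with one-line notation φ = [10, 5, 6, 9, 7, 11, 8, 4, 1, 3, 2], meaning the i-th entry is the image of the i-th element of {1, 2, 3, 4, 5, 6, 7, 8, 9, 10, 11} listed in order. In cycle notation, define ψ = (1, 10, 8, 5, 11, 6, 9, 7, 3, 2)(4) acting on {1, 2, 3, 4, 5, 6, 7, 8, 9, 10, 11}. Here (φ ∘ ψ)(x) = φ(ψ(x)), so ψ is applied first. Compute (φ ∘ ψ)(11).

ψ(11) = 6, then φ(6) = 11; composing gives (φ ∘ ψ)(11) = 11.

11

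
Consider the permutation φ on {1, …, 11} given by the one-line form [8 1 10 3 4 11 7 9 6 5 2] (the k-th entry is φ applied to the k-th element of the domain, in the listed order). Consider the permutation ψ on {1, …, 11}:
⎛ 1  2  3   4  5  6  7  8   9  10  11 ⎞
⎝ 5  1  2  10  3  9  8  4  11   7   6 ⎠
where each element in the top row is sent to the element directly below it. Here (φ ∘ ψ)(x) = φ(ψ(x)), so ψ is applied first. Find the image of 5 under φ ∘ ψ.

(φ ∘ ψ)(5) = φ(ψ(5)). ψ(5) = 3, then φ(3) = 10. So (φ ∘ ψ)(5) = 10.

10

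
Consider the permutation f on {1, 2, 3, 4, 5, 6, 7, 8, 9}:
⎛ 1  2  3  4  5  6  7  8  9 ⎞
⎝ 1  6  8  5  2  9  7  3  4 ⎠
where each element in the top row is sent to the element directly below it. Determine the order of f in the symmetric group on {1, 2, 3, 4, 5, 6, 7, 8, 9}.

Writing f as disjoint cycles, the cycle lengths are 5, 2, 1, 1.
The order of f is the least common multiple of its cycle lengths: lcm(5, 2) = 10.

10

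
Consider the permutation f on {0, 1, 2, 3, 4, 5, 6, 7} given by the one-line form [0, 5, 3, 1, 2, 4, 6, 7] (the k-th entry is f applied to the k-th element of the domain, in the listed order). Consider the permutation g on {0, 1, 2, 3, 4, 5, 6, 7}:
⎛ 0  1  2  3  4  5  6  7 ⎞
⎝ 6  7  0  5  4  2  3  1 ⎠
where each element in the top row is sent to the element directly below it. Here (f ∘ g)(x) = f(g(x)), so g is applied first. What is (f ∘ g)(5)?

g(5) = 2, then f(2) = 3; composing gives (f ∘ g)(5) = 3.

3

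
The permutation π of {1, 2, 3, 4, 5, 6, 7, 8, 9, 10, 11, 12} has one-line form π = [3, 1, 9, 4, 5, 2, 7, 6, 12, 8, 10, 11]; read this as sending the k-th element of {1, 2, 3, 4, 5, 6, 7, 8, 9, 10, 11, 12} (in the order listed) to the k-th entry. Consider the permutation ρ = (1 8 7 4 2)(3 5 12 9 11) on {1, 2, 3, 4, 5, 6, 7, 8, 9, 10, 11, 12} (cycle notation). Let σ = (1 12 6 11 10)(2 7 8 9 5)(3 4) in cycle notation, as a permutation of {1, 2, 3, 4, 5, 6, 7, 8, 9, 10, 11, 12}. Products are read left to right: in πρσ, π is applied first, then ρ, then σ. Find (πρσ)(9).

5

(πρσ)(9) = σ(ρ(π(9))). π(9) = 12, then ρ(12) = 9, then σ(9) = 5, so the result is 5.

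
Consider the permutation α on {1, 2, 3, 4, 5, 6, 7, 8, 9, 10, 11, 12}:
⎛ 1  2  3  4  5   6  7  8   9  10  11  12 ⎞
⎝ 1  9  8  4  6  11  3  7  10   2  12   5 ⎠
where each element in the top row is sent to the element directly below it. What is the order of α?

Writing α as disjoint cycles, the cycle lengths are 4, 3, 3, 1, 1.
The order of α is the least common multiple of its cycle lengths: lcm(4, 3, 3) = 12.

12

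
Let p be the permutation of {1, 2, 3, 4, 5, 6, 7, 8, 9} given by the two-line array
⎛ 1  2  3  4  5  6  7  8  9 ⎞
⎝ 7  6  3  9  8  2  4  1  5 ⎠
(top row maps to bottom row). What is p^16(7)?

Tracing 7 → 4 → … returns to 7 after 6 steps, so 7 lies in a 6-cycle (1 7 4 9 5 8).
Since the cycle has length 6, p^16 acts on it the same as p^4 (16 mod 6 = 4).
Advancing 4 steps from 7: 7 → 4 → 9 → 5 → 8.

8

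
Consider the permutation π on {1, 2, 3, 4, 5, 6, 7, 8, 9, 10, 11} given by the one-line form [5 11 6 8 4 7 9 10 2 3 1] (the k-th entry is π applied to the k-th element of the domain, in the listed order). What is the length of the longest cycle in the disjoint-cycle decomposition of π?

11

Decomposing into disjoint cycles gives (1 5 4 8 10 3 6 7 9 2 11); the longest has length 11.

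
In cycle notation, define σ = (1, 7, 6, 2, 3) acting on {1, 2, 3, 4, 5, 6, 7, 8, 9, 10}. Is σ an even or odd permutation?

The cycle lengths are 5, 1, 1, 1, 1, 1.
A cycle is odd iff its length is even; σ has 0 even-length cycles, so sgn(σ) = (−1)^0 and σ is even.

even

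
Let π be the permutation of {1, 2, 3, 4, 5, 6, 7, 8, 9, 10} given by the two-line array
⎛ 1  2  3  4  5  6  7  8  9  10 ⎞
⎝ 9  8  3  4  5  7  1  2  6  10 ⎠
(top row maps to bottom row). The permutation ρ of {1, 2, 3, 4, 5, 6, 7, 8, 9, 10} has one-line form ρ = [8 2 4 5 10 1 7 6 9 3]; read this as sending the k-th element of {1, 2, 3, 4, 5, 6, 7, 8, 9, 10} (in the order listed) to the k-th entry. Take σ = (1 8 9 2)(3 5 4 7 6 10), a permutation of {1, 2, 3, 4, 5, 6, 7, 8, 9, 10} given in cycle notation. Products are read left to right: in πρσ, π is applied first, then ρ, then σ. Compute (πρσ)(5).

3

Chase 5: π(5) = 5; ρ(5) = 10; σ(10) = 3. Hence (πρσ)(5) = 3.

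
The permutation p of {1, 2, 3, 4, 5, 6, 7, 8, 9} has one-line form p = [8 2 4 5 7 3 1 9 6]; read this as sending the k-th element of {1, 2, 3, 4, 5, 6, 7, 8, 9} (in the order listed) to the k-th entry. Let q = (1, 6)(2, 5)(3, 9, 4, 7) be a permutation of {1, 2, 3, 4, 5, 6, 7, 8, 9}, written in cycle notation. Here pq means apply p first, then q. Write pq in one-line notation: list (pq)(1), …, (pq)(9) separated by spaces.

8 5 7 2 3 9 6 4 1

For each element, apply p then q: 1 → 8 → 8; 2 → 2 → 5; 3 → 4 → 7; 4 → 5 → 2; 5 → 7 → 3; 6 → 3 → 9; 7 → 1 → 6; 8 → 9 → 4; 9 → 6 → 1.
So pq in one-line form is 8 5 7 2 3 9 6 4 1.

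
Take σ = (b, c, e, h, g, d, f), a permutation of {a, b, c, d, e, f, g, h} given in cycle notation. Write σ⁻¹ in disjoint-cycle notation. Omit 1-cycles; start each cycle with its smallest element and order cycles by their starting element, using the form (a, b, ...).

The inverse reverses each cycle.
After reversing and putting each cycle's least element first, σ⁻¹ = (b, f, d, g, h, e, c).

(b, f, d, g, h, e, c)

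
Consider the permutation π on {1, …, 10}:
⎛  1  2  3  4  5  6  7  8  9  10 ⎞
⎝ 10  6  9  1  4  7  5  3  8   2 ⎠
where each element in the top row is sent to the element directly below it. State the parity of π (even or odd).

even

In disjoint-cycle form the cycle lengths are 7, 3.
A cycle of length ℓ contributes ℓ−1 transpositions, so π is a product of 6 + 2 = 8 transpositions — even.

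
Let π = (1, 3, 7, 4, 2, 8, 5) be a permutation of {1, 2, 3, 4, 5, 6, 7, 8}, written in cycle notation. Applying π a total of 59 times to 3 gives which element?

3 lies in the 7-cycle (1, 3, 7, 4, 2, 8, 5).
Powers repeat with period 7 on this cycle, and 59 mod 7 = 3, so π^59(3) = π^3(3).
Stepping 3 places around the cycle: 3 → 7 → 4 → 2.

2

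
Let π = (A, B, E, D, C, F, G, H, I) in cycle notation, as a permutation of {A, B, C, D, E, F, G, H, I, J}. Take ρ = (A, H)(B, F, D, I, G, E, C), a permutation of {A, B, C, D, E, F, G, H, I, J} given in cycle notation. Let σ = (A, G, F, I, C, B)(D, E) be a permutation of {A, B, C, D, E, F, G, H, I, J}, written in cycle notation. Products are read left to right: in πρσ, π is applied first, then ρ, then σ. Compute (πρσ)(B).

Apply the permutations in order: π(B) = E, then ρ(E) = C, then σ(C) = B. So (πρσ)(B) = B.

B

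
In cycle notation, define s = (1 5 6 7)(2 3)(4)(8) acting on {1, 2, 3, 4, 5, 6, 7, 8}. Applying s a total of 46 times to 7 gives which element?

7 lies in the 4-cycle (1 5 6 7).
On a 4-cycle, s^4 is the identity, so s^46 = s^2 there (46 ≡ 2 mod 4).
Stepping 2 places around the cycle: 7 → 1 → 5.

5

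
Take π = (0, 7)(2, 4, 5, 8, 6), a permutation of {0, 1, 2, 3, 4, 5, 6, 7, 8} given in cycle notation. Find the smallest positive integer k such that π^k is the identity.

The disjoint cycles have lengths 5, 2, 1, 1.
The order of π is the least common multiple of its cycle lengths: lcm(5, 2) = 10.

10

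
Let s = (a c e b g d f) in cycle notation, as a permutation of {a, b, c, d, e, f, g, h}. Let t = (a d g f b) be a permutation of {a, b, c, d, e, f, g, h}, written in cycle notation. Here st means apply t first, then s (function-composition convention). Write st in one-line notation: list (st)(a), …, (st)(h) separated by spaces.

(st)(x) = s(t(x)). Computing each image: s(t(a)) = s(d) = f, s(t(b)) = s(a) = c, s(t(c)) = s(c) = e, s(t(d)) = s(g) = d, s(t(e)) = s(e) = b, s(t(f)) = s(b) = g, s(t(g)) = s(f) = a, s(t(h)) = s(h) = h.
Hence st = [f c e d b g a h].

f c e d b g a h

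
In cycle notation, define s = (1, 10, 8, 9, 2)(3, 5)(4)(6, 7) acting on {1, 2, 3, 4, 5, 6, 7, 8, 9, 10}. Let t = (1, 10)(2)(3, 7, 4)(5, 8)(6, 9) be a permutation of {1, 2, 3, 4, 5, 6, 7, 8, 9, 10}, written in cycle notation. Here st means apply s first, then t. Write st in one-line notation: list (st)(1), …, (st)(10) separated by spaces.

(st)(x) = t(s(x)). Computing each image: t(s(1)) = t(10) = 1, t(s(2)) = t(1) = 10, t(s(3)) = t(5) = 8, t(s(4)) = t(4) = 3, t(s(5)) = t(3) = 7, t(s(6)) = t(7) = 4, t(s(7)) = t(6) = 9, t(s(8)) = t(9) = 6, t(s(9)) = t(2) = 2, t(s(10)) = t(8) = 5.
Hence st = [1 10 8 3 7 4 9 6 2 5].

1 10 8 3 7 4 9 6 2 5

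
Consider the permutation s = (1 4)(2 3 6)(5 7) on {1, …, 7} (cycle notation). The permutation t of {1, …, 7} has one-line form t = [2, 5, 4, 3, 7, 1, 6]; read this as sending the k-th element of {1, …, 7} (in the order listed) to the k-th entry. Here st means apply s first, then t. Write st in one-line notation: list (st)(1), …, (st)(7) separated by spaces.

3 4 1 2 6 5 7

(st)(x) = t(s(x)). Computing each image: t(s(1)) = t(4) = 3, t(s(2)) = t(3) = 4, t(s(3)) = t(6) = 1, t(s(4)) = t(1) = 2, t(s(5)) = t(7) = 6, t(s(6)) = t(2) = 5, t(s(7)) = t(5) = 7.
Hence st = [3 4 1 2 6 5 7].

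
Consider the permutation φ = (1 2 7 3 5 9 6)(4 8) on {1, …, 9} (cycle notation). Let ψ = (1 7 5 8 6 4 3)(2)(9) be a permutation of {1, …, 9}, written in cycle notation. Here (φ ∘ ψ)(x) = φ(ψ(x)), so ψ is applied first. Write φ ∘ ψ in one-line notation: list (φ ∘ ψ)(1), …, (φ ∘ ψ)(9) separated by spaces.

(φ ∘ ψ)(x) = φ(ψ(x)). Computing each image: φ(ψ(1)) = φ(7) = 3, φ(ψ(2)) = φ(2) = 7, φ(ψ(3)) = φ(1) = 2, φ(ψ(4)) = φ(3) = 5, φ(ψ(5)) = φ(8) = 4, φ(ψ(6)) = φ(4) = 8, φ(ψ(7)) = φ(5) = 9, φ(ψ(8)) = φ(6) = 1, φ(ψ(9)) = φ(9) = 6.
Hence φ ∘ ψ = [3 7 2 5 4 8 9 1 6].

3 7 2 5 4 8 9 1 6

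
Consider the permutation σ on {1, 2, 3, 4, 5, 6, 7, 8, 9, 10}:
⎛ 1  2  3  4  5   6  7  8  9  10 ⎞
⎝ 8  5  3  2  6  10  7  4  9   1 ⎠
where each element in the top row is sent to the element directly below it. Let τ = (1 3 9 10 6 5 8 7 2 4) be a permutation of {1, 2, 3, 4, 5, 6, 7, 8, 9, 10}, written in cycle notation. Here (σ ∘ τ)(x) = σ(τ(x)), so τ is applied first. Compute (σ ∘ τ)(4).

(σ ∘ τ)(4) = σ(τ(4)). τ(4) = 1, then σ(1) = 8. So (σ ∘ τ)(4) = 8.

8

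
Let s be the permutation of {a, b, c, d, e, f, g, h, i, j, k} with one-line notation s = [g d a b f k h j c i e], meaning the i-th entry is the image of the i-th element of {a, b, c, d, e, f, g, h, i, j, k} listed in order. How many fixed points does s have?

No element satisfies s(x) = x, so there are 0 fixed points.

0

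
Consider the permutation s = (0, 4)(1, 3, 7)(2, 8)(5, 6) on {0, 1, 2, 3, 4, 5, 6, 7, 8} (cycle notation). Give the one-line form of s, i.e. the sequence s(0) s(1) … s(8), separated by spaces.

4 3 8 7 0 6 5 1 2

Reading each image from the cycles: 0↦4, 1↦3, 2↦8, 3↦7, 4↦0, 5↦6, 6↦5, 7↦1, 8↦2.
So the one-line form is 4 3 8 7 0 6 5 1 2.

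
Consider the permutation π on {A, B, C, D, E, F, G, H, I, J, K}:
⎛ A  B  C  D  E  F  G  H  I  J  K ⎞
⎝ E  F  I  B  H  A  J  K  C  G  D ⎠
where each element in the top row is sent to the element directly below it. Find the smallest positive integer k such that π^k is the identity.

14

Decomposing into disjoint cycles gives cycle lengths 7, 2, 2.
Since disjoint cycles commute, ord(π) = lcm(7, 2, 2) = 14.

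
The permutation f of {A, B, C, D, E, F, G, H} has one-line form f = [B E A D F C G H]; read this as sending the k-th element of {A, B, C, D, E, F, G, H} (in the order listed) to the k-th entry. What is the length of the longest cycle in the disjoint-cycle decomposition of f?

5

Decomposing into disjoint cycles gives (A B E F C); the longest has length 5.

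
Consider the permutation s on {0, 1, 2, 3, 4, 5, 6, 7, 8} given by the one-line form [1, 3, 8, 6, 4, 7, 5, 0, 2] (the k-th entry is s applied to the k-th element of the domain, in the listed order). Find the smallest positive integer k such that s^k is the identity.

6

Writing s as disjoint cycles, the cycle lengths are 6, 2, 1.
The order is lcm(6, 2) = 6.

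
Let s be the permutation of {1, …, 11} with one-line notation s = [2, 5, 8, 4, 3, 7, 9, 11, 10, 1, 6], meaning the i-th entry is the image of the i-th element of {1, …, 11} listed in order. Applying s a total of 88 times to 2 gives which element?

10

Tracing 2 → 5 → … returns to 2 after 10 steps, so 2 lies in a 10-cycle (1 2 5 3 8 11 6 7 9 10).
Powers repeat with period 10 on this cycle, and 88 mod 10 = 8, so s^88(2) = s^8(2).
Advancing 8 steps from 2: 2 → 5 → 3 → 8 → 11 → 6 → 7 → 9 → 10.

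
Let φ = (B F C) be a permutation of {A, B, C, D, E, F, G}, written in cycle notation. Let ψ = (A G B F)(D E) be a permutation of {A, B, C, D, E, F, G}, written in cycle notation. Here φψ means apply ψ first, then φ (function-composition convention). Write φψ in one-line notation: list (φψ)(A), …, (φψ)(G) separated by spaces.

For each element, apply ψ then φ: A → G → G; B → F → C; C → C → B; D → E → E; E → D → D; F → A → A; G → B → F.
Collecting the images, φψ = [G C B E D A F].

G C B E D A F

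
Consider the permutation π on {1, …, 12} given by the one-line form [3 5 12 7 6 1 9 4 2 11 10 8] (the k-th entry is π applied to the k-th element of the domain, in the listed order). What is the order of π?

10

The disjoint-cycle form of π has cycle lengths 10, 2.
The order of π is the least common multiple of its cycle lengths: lcm(10, 2) = 10.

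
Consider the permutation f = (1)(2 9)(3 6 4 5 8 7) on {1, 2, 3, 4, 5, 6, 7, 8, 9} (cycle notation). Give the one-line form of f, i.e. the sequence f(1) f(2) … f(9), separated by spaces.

Reading each image from the cycles: 1↦1, 2↦9, 3↦6, 4↦5, 5↦8, 6↦4, 7↦3, 8↦7, 9↦2.
Listing these in domain order gives 1 9 6 5 8 4 3 7 2.

1 9 6 5 8 4 3 7 2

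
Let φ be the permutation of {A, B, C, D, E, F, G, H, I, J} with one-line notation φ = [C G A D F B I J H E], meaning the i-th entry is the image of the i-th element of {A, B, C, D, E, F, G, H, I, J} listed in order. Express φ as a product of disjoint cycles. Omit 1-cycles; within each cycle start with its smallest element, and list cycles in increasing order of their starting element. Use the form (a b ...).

From A: A → C → A, closing the cycle (A C).
Repeating from the next unused element and collecting all non-trivial cycles gives (A C)(B G I H J E F).

(A C)(B G I H J E F)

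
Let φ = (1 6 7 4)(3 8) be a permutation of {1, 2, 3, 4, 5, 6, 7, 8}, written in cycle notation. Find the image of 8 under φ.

3

8 appears in (3 8); the next entry (wrapping around) is 3.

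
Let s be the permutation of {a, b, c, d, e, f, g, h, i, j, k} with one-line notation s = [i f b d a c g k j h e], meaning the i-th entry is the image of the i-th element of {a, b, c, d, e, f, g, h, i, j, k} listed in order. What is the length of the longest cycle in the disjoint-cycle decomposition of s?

6

Decomposing into disjoint cycles gives (a, i, j, h, k, e)(b, f, c); the longest has length 6.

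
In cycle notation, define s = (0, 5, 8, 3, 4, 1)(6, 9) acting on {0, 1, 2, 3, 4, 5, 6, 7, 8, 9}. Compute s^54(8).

8

8 lies in the 6-cycle (0, 5, 8, 3, 4, 1).
Since the cycle has length 6, s^54 acts on it the same as s^0 (54 mod 6 = 0).
So s^54(8) = 8.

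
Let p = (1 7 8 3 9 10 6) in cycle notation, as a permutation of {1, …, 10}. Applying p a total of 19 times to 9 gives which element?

8

9 lies in the 7-cycle (1 7 8 3 9 10 6).
Powers repeat with period 7 on this cycle, and 19 mod 7 = 5, so p^19(9) = p^5(9).
Advancing 5 steps from 9: 9 → 10 → 6 → 1 → 7 → 8.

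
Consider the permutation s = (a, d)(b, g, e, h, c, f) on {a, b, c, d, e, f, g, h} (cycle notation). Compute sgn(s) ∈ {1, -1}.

1

The cycle lengths are 6, 2.
A cycle is odd iff its length is even; s has 2 even-length cycles, so sgn(s) = (−1)^2 and s is even.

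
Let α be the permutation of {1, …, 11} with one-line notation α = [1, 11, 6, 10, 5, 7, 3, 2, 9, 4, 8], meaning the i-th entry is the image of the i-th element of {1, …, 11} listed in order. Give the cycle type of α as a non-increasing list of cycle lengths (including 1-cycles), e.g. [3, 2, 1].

The disjoint cycles are (1)(2 11 8)(3 6 7)(4 10)(5)(9), with lengths 3, 3, 2, 1, 1, 1 in non-increasing order.

[3, 3, 2, 1, 1, 1]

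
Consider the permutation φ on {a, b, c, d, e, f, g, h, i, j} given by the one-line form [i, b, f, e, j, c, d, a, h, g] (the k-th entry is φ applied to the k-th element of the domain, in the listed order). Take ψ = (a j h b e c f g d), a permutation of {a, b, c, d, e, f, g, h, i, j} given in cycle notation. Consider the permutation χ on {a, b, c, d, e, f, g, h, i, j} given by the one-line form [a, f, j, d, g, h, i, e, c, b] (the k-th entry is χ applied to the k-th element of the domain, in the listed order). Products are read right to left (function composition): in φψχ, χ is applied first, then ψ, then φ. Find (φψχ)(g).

h

Chase g: χ(g) = i; ψ(i) = i; φ(i) = h. Hence (φψχ)(g) = h.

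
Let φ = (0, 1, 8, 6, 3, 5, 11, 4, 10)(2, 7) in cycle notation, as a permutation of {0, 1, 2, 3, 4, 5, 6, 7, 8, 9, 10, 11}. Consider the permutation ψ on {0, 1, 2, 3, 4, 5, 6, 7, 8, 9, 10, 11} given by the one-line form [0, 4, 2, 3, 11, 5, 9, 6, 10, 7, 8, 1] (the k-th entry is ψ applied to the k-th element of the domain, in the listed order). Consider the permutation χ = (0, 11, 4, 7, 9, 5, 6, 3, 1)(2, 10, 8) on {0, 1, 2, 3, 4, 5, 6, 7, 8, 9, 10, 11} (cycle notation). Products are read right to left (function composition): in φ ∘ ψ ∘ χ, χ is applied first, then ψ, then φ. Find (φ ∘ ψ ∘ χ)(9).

Chase 9: χ(9) = 5; ψ(5) = 5; φ(5) = 11. Hence (φ ∘ ψ ∘ χ)(9) = 11.

11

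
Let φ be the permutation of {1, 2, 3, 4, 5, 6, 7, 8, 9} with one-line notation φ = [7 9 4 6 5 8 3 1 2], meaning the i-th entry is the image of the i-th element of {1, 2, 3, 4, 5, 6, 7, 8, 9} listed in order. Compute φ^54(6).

6

Tracing 6 → 8 → … returns to 6 after 6 steps, so 6 lies in a 6-cycle (1 7 3 4 6 8).
Since the cycle has length 6, φ^54 acts on it the same as φ^0 (54 mod 6 = 0).
So φ^54(6) = 6.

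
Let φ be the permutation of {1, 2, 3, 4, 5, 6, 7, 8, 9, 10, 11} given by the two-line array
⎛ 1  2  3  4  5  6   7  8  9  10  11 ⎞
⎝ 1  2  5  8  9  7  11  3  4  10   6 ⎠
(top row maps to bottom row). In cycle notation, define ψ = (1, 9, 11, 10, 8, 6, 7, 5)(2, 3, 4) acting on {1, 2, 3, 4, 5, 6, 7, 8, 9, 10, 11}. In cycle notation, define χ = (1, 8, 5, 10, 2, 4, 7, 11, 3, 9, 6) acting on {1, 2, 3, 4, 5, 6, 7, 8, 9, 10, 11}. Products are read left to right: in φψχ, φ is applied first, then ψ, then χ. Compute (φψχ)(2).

9

Chase 2: φ(2) = 2; ψ(2) = 3; χ(3) = 9. Hence (φψχ)(2) = 9.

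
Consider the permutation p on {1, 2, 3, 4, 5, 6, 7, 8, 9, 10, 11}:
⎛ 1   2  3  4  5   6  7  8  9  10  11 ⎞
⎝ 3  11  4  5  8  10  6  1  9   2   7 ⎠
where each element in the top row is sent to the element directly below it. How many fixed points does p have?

The fixed points (elements with p(x) = x) are {9}, so there is 1.

1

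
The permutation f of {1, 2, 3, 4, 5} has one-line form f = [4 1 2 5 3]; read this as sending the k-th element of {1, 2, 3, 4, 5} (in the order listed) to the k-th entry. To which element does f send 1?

1 is element number 1 of the domain, and entry number 1 of the one-line form is 4, so f(1) = 4.

4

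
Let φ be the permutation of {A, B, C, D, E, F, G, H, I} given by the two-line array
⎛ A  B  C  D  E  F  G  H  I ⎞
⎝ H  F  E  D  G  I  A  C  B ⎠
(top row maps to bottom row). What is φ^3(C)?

Tracing C → E → … returns to C after 5 steps, so C lies in a 5-cycle (A H C E G).
Stepping 3 places around the cycle: C → E → G → A.

A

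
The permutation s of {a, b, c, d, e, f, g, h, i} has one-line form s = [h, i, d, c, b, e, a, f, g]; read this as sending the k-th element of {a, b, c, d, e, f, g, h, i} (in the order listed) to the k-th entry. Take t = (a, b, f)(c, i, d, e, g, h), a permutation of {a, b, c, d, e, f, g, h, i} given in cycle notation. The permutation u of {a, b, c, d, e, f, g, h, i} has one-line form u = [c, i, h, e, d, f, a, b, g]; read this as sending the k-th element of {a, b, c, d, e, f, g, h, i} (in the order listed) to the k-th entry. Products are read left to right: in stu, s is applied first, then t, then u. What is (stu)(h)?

Apply the permutations in order: s(h) = f, then t(f) = a, then u(a) = c. So (stu)(h) = c.

c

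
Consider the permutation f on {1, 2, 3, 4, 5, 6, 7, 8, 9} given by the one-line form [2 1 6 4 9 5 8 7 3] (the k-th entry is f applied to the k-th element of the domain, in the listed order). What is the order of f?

4

Writing f as disjoint cycles, the cycle lengths are 4, 2, 2, 1.
The order is lcm(4, 2, 2) = 4.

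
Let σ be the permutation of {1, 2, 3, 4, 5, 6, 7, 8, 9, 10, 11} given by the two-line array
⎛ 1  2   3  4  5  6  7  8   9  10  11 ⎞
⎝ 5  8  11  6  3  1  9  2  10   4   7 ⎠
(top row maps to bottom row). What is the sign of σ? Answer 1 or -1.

-1

In disjoint-cycle form the cycle lengths are 9, 2.
A cycle of length ℓ contributes ℓ−1 transpositions, so σ is a product of 8 + 1 = 9 transpositions — odd.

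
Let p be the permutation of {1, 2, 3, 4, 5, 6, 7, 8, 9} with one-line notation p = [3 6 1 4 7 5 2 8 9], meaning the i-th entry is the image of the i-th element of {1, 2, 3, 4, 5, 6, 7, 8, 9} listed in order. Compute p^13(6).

5

Tracing 6 → 5 → … returns to 6 after 4 steps, so 6 lies in a 4-cycle (2, 6, 5, 7).
Since the cycle has length 4, p^13 acts on it the same as p^1 (13 mod 4 = 1).
Stepping 1 place around the cycle: 6 → 5.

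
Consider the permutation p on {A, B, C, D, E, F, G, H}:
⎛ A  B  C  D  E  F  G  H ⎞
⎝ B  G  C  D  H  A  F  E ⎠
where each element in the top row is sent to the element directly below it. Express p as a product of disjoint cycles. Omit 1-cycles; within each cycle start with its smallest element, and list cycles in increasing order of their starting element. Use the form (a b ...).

(A B G F)(E H)

Iterating p from A gives A → B → G → F → A; that is the 4-cycle (A B G F).
Continuing from each remaining unvisited element yields (A B G F)(E H).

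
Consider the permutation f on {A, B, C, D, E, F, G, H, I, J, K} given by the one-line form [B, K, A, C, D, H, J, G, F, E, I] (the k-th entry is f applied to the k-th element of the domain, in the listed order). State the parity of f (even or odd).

In disjoint-cycle form the cycle lengths are 11.
A cycle of length ℓ contributes ℓ−1 transpositions, so f is a product of 10 transpositions — even.

even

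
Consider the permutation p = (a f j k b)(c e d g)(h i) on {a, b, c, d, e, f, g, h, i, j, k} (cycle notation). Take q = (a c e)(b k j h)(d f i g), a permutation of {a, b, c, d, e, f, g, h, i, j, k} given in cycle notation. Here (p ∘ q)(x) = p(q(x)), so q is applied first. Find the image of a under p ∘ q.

(p ∘ q)(a) = p(q(a)). q(a) = c, then p(c) = e. So (p ∘ q)(a) = e.

e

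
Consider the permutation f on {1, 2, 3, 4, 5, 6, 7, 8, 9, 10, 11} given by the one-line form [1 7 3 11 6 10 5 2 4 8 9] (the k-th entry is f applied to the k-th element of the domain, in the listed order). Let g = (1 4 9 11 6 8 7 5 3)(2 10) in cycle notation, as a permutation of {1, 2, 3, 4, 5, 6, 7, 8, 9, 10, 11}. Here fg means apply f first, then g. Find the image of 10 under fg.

7

(fg)(10) = g(f(10)). f(10) = 8, then g(8) = 7. So (fg)(10) = 7.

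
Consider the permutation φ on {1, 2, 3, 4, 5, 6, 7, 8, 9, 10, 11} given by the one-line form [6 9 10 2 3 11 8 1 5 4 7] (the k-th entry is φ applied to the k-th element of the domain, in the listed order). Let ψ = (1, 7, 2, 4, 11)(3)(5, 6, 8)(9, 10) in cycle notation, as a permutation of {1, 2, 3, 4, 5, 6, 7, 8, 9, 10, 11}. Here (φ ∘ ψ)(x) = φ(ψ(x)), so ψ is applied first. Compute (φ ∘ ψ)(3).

10

ψ(3) = 3, then φ(3) = 10; composing gives (φ ∘ ψ)(3) = 10.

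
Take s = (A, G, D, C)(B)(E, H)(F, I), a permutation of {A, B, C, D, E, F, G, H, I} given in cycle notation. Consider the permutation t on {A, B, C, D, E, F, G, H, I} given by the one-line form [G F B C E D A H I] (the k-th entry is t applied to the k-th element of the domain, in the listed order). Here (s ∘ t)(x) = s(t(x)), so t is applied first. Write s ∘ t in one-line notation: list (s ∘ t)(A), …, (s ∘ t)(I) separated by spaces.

(s ∘ t)(x) = s(t(x)). Computing each image: s(t(A)) = s(G) = D, s(t(B)) = s(F) = I, s(t(C)) = s(B) = B, s(t(D)) = s(C) = A, s(t(E)) = s(E) = H, s(t(F)) = s(D) = C, s(t(G)) = s(A) = G, s(t(H)) = s(H) = E, s(t(I)) = s(I) = F.
Hence s ∘ t = [D I B A H C G E F].

D I B A H C G E F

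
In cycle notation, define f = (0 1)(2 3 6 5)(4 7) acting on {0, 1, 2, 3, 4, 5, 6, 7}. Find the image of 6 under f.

6 appears in (2 3 6 5); the next entry (wrapping around) is 5.

5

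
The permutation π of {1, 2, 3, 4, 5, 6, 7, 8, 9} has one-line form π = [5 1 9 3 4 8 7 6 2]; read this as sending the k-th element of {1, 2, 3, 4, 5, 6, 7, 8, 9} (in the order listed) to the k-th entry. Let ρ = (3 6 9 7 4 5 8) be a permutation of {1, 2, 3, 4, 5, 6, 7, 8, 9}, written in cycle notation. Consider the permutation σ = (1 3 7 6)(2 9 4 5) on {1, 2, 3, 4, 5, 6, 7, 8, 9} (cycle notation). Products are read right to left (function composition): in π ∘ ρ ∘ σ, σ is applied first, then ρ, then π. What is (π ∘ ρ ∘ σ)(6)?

Chase 6: σ(6) = 1; ρ(1) = 1; π(1) = 5. Hence (π ∘ ρ ∘ σ)(6) = 5.

5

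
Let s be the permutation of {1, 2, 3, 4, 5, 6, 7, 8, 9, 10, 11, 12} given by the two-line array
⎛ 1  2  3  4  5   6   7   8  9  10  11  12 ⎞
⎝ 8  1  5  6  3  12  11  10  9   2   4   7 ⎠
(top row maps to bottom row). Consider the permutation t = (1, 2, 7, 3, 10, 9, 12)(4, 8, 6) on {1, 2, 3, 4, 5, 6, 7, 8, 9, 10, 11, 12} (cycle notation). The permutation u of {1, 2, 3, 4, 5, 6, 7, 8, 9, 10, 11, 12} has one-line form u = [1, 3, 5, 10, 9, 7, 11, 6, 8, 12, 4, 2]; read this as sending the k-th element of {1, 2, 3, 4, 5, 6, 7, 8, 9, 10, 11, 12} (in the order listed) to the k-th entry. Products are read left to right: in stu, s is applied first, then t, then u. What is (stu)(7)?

(stu)(7) = u(t(s(7))). s(7) = 11, then t(11) = 11, then u(11) = 4, so the result is 4.

4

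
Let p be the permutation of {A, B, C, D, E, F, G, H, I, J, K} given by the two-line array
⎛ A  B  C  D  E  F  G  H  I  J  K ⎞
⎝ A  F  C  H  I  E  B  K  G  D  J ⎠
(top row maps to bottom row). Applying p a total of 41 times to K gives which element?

J

Tracing K → J → … returns to K after 4 steps, so K lies in a 4-cycle (D, H, K, J).
Since the cycle has length 4, p^41 acts on it the same as p^1 (41 mod 4 = 1).
Advancing 1 step from K: K → J.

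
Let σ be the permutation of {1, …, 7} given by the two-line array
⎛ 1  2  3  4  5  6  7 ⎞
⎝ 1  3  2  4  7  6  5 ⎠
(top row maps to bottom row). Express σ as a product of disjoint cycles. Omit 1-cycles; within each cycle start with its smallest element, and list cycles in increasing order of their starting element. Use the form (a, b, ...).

(2, 3)(5, 7)

From 2: 2 → 3 → 2, closing the cycle (2, 3).
Continuing from each remaining unvisited element yields (2, 3)(5, 7).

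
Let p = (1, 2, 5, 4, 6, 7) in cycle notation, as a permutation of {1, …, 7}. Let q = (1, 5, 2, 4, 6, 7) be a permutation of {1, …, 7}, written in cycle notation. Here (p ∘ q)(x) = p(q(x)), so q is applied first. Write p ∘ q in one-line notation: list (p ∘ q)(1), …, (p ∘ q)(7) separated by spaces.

4 6 3 7 5 1 2

Chase each element through q then p: 1 → 5 → 4; 2 → 4 → 6; 3 → 3 → 3; 4 → 6 → 7; 5 → 2 → 5; 6 → 7 → 1; 7 → 1 → 2.
So p ∘ q in one-line form is 4 6 3 7 5 1 2.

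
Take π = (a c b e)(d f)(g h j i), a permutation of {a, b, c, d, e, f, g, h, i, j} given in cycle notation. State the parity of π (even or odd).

The cycle lengths are 4, 4, 2.
A cycle is odd iff its length is even; π has 3 even-length cycles, so sgn(π) = (−1)^3 and π is odd.

odd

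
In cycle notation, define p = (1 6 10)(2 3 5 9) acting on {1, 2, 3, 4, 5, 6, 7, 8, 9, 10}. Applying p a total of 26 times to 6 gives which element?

1

6 lies in the 3-cycle (1 6 10).
Since the cycle has length 3, p^26 acts on it the same as p^2 (26 mod 3 = 2).
Advancing 2 steps from 6: 6 → 10 → 1.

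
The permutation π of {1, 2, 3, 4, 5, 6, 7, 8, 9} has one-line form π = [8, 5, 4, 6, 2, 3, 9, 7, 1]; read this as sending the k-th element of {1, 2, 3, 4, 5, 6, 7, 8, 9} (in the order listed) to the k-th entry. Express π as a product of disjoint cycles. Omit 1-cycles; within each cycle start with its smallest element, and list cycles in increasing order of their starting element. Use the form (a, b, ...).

From 1: 1 → 8 → 7 → 9 → 1, closing the cycle (1, 8, 7, 9).
Continuing from each remaining unvisited element yields (1, 8, 7, 9)(2, 5)(3, 4, 6).

(1, 8, 7, 9)(2, 5)(3, 4, 6)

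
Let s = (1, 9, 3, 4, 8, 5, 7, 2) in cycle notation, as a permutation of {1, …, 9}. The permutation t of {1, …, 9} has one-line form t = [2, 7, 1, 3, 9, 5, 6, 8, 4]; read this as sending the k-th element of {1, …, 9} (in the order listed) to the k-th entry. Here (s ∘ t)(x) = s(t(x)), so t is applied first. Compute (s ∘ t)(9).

t(9) = 4, then s(4) = 8; composing gives (s ∘ t)(9) = 8.

8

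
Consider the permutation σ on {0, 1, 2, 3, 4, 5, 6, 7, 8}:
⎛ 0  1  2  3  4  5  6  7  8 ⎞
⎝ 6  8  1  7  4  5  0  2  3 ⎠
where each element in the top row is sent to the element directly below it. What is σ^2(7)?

1

Tracing 7 → 2 → … returns to 7 after 5 steps, so 7 lies in a 5-cycle (1 8 3 7 2).
Advancing 2 steps from 7: 7 → 2 → 1.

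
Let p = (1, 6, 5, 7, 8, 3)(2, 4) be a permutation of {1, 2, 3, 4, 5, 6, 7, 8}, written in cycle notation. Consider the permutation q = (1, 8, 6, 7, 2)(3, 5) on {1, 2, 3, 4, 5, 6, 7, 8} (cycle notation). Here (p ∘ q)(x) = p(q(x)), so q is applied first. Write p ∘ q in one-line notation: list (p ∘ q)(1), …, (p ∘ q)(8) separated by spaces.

(p ∘ q)(x) = p(q(x)). Computing each image: p(q(1)) = p(8) = 3, p(q(2)) = p(1) = 6, p(q(3)) = p(5) = 7, p(q(4)) = p(4) = 2, p(q(5)) = p(3) = 1, p(q(6)) = p(7) = 8, p(q(7)) = p(2) = 4, p(q(8)) = p(6) = 5.
Hence p ∘ q = [3 6 7 2 1 8 4 5].

3 6 7 2 1 8 4 5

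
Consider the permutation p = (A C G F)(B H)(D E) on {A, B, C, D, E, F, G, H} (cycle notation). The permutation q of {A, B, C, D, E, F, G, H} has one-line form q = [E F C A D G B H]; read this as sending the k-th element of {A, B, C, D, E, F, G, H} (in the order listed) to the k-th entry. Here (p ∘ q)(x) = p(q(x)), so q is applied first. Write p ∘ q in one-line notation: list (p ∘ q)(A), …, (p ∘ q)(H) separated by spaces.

For each element, apply q then p: A → E → D; B → F → A; C → C → G; D → A → C; E → D → E; F → G → F; G → B → H; H → H → B.
So p ∘ q in one-line form is D A G C E F H B.

D A G C E F H B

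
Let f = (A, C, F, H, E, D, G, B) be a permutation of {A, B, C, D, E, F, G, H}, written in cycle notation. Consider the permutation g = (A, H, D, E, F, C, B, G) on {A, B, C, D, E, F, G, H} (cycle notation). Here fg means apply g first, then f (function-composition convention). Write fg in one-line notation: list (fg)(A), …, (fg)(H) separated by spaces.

E B A D H F C G

Chase each element through g then f: A → H → E; B → G → B; C → B → A; D → E → D; E → F → H; F → C → F; G → A → C; H → D → G.
Collecting the images, fg = [E B A D H F C G].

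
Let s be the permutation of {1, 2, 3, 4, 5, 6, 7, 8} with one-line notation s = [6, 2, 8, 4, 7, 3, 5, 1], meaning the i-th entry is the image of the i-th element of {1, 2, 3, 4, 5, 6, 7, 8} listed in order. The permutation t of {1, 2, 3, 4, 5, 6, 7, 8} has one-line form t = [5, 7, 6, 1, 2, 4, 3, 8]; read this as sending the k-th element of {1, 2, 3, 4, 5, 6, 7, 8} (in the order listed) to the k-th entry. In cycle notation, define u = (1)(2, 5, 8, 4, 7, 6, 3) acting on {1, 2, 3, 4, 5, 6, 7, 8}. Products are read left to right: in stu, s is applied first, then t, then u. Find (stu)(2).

6

(stu)(2) = u(t(s(2))). s(2) = 2, then t(2) = 7, then u(7) = 6, so the result is 6.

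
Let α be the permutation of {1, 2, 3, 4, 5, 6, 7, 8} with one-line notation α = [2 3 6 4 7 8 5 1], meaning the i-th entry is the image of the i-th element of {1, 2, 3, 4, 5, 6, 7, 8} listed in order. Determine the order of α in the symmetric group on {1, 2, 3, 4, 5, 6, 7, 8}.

The disjoint-cycle form of α has cycle lengths 5, 2, 1.
Since disjoint cycles commute, ord(α) = lcm(5, 2) = 10.

10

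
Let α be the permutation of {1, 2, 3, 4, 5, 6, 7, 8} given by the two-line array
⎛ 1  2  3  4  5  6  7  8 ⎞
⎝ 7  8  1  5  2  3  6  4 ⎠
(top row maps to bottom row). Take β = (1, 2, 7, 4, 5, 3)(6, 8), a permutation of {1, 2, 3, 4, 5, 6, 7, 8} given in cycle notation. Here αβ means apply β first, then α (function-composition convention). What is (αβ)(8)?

First apply β: β(8) = 6, then α(6) = 3. Thus (αβ)(8) = 3.

3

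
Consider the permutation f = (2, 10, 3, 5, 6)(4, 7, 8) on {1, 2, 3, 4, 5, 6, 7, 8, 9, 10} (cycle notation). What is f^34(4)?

7

4 lies in the 3-cycle (4, 7, 8).
Since the cycle has length 3, f^34 acts on it the same as f^1 (34 mod 3 = 1).
Advancing 1 step from 4: 4 → 7.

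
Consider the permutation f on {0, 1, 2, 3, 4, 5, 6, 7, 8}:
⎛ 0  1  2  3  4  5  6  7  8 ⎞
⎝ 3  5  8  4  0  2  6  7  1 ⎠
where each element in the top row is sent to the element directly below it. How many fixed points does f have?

The fixed points (elements with f(x) = x) are {6, 7}, so there are 2.

2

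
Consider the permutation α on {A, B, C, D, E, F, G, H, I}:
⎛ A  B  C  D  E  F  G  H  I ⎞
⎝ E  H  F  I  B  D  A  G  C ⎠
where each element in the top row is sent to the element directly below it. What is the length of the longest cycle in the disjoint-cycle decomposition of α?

Decomposing into disjoint cycles gives (A E B H G)(C F D I); the longest has length 5.

5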